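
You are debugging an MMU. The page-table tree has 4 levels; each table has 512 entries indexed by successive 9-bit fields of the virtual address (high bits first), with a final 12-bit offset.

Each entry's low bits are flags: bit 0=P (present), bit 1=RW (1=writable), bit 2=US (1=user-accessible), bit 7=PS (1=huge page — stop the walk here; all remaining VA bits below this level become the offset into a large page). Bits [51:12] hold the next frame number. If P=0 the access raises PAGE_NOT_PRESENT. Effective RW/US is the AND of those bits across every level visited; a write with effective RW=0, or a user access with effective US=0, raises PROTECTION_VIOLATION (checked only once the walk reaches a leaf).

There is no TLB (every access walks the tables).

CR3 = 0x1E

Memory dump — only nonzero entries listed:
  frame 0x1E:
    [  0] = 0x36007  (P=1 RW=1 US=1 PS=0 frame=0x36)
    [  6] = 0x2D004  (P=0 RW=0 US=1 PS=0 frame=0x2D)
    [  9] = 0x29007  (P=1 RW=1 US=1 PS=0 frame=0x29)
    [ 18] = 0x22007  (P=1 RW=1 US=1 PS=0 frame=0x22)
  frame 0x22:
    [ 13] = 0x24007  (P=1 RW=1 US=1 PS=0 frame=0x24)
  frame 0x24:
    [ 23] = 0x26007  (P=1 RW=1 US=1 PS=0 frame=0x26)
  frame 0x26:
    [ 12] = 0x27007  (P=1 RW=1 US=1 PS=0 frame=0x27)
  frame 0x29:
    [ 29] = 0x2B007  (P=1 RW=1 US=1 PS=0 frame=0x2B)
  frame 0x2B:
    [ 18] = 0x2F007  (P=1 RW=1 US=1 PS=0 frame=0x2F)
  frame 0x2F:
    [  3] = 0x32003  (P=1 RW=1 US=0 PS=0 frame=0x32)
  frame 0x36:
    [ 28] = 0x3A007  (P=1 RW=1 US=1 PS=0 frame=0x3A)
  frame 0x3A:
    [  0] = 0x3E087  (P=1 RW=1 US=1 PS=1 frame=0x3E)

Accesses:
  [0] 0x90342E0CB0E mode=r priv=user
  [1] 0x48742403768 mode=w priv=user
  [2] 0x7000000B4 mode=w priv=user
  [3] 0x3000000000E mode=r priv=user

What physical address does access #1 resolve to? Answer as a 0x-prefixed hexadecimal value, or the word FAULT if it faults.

Walk each access:
#0 VA=0x90342E0CB0E (r,user):
  [0] read 0x1E idx=18: raw=0x22007 flags P=1 W=1 U=1 S=0
  [1] read 0x22 idx=13: raw=0x24007 flags P=1 W=1 U=1 S=0
  [2] read 0x24 idx=23: raw=0x26007 flags P=1 W=1 U=1 S=0
  [3] read 0x26 idx=12: raw=0x27007 flags P=1 W=1 U=1 S=0
  ⇒ phys 0x27B0E  [4 reads]
#1 VA=0x48742403768 (w,user):
  [0] read 0x1E idx=9: raw=0x29007 flags P=1 W=1 U=1 S=0
  [1] read 0x29 idx=29: raw=0x2B007 flags P=1 W=1 U=1 S=0
  [2] read 0x2B idx=18: raw=0x2F007 flags P=1 W=1 U=1 S=0
  [3] read 0x2F idx=3: raw=0x32003 flags P=1 W=1 U=0 S=0
  ✗ PROTECTION_VIOLATION  [4 reads]
#2 VA=0x7000000B4 (w,user):
  [0] read 0x1E idx=0: raw=0x36007 flags P=1 W=1 U=1 S=0
  [1] read 0x36 idx=28: raw=0x3A007 flags P=1 W=1 U=1 S=0
  [2] read 0x3A idx=0: raw=0x3E087 flags P=1 W=1 U=1 S=1
  ⇒ phys 0x3E0B4 (huge @L2)  [3 reads]
#3 VA=0x3000000000E (r,user):
  [0] read 0x1E idx=6: raw=0x2D004 flags P=0 W=0 U=1 S=0
  ✗ PAGE_NOT_PRESENT  [1 reads]

Access #1 PA: FAULT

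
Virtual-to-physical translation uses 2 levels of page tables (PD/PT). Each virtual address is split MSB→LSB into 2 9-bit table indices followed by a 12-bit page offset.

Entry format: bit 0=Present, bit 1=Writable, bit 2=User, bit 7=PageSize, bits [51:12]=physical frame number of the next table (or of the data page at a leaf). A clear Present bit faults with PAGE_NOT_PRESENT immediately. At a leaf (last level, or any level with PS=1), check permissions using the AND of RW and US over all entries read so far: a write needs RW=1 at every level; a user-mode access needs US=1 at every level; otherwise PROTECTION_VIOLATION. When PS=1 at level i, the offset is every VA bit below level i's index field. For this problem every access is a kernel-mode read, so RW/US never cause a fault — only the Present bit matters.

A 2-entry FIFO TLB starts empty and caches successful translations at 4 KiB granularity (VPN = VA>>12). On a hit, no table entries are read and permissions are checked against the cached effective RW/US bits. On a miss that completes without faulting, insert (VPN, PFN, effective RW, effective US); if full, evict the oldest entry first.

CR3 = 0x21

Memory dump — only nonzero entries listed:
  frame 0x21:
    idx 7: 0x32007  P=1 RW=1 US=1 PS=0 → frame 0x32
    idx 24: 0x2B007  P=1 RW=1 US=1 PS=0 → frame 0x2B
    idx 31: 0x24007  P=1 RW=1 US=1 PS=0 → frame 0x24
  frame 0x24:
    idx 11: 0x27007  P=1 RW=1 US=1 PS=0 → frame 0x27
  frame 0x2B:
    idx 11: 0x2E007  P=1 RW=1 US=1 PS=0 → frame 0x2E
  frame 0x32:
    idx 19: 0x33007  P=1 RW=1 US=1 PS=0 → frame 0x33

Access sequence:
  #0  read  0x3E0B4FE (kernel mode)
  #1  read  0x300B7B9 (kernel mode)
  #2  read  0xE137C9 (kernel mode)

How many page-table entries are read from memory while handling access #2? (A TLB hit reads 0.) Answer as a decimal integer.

Trace:
#0 VA=0x3E0B4FE (r,kernel):
  lvl0: tbl 0x21, slot 31 ⇒ 0x24007 (P1/RW1/US1/PS0)
  lvl1: tbl 0x24, slot 11 ⇒ 0x27007 (P1/RW1/US1/PS0)
  ✓ 0x274FE  — 2 lookups
#1 VA=0x300B7B9 (r,kernel):
  lvl0: tbl 0x21, slot 24 ⇒ 0x2B007 (P1/RW1/US1/PS0)
  lvl1: tbl 0x2B, slot 11 ⇒ 0x2E007 (P1/RW1/US1/PS0)
  ✓ 0x2E7B9  — 2 lookups
#2 VA=0xE137C9 (r,kernel):
  lvl0: tbl 0x21, slot 7 ⇒ 0x32007 (P1/RW1/US1/PS0)
  lvl1: tbl 0x32, slot 19 ⇒ 0x33007 (P1/RW1/US1/PS0)
  ✓ 0x337C9  — 2 lookups

Entries read for #2: 2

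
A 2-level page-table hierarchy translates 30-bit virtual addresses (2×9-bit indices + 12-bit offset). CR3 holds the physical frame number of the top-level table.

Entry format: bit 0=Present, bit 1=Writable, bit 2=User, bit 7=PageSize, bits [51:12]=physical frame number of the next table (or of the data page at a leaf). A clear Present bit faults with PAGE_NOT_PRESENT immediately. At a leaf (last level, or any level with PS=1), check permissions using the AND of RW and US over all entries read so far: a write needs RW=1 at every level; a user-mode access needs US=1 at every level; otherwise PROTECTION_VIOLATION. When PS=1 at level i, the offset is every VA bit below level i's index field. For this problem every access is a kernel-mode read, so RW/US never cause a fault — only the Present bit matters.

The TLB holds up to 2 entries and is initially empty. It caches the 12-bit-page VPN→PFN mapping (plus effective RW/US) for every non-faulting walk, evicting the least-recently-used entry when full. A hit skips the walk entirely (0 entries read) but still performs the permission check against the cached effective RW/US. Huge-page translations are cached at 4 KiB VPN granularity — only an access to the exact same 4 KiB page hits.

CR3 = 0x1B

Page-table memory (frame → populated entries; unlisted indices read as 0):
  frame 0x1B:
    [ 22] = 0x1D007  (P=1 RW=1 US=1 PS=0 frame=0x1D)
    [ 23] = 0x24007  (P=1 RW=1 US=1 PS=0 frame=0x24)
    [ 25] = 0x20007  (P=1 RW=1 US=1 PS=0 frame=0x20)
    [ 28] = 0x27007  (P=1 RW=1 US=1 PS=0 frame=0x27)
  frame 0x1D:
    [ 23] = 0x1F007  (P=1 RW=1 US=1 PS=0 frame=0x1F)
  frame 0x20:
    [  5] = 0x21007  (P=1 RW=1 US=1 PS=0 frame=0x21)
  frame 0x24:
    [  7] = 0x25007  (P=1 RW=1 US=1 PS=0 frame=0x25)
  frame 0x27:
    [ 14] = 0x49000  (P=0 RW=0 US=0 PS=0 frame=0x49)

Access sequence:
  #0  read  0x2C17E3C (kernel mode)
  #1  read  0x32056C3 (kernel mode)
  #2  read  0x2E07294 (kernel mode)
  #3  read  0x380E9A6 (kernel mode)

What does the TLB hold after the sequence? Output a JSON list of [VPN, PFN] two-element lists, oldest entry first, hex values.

Trace:
#0 VA=0x2C17E3C (r,kernel):
  L0 @0x1B[22] → 0x1D007  P=1,RW=1,US=1,PS=0
  L1 @0x1D[23] → 0x1F007  P=1,RW=1,US=1,PS=0
  → PA=0x1FE3C  (2 entries read)
#1 VA=0x32056C3 (r,kernel):
  L0 @0x1B[25] → 0x20007  P=1,RW=1,US=1,PS=0
  L1 @0x20[5] → 0x21007  P=1,RW=1,US=1,PS=0
  → PA=0x216C3  (2 entries read)
#2 VA=0x2E07294 (r,kernel):
  L0 @0x1B[23] → 0x24007  P=1,RW=1,US=1,PS=0
  L1 @0x24[7] → 0x25007  P=1,RW=1,US=1,PS=0
  → PA=0x25294  (2 entries read)
#3 VA=0x380E9A6 (r,kernel):
  L0 @0x1B[28] → 0x27007  P=1,RW=1,US=1,PS=0
  L1 @0x27[14] → 0x49000  P=0,RW=0,US=0,PS=0
  → PAGE_NOT_PRESENT  (2 entries read)

TLB: [["0x3205", "0x21"], ["0x2E07", "0x25"]]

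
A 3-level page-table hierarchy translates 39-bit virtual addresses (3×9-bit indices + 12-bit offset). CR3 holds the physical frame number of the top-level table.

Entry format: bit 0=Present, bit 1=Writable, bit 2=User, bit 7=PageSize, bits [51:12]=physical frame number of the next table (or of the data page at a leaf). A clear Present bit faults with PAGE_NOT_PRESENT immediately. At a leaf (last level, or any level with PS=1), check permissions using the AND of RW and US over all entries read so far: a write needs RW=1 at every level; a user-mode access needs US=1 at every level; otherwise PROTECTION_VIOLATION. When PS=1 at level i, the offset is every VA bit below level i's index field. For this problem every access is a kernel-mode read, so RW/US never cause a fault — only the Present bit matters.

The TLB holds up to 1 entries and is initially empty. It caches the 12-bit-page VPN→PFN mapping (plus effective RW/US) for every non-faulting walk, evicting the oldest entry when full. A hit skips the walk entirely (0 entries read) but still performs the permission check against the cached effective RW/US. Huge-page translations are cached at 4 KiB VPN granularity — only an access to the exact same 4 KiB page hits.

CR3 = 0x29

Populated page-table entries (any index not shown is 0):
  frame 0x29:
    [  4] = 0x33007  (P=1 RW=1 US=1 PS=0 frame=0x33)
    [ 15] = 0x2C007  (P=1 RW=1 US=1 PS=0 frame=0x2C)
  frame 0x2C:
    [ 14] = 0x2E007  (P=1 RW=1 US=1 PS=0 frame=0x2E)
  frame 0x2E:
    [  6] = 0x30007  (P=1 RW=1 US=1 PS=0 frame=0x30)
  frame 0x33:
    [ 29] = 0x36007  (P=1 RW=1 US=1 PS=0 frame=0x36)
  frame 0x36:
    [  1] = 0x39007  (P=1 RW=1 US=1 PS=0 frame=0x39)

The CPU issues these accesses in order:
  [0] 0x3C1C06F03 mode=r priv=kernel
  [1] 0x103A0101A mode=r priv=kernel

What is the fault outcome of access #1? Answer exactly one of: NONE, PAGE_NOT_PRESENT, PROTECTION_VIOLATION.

Trace:
#0 VA=0x3C1C06F03 (r,kernel):
  lvl0: tbl 0x29, slot 15 ⇒ 0x2C007 (P1/RW1/US1/PS0)
  lvl1: tbl 0x2C, slot 14 ⇒ 0x2E007 (P1/RW1/US1/PS0)
  lvl2: tbl 0x2E, slot 6 ⇒ 0x30007 (P1/RW1/US1/PS0)
  ⇒ phys 0x30F03  [3 reads]
#1 VA=0x103A0101A (r,kernel):
  lvl0: tbl 0x29, slot 4 ⇒ 0x33007 (P1/RW1/US1/PS0)
  lvl1: tbl 0x33, slot 29 ⇒ 0x36007 (P1/RW1/US1/PS0)
  lvl2: tbl 0x36, slot 1 ⇒ 0x39007 (P1/RW1/US1/PS0)
  ⇒ phys 0x3901A  [3 reads]

Access #1 fault: NONE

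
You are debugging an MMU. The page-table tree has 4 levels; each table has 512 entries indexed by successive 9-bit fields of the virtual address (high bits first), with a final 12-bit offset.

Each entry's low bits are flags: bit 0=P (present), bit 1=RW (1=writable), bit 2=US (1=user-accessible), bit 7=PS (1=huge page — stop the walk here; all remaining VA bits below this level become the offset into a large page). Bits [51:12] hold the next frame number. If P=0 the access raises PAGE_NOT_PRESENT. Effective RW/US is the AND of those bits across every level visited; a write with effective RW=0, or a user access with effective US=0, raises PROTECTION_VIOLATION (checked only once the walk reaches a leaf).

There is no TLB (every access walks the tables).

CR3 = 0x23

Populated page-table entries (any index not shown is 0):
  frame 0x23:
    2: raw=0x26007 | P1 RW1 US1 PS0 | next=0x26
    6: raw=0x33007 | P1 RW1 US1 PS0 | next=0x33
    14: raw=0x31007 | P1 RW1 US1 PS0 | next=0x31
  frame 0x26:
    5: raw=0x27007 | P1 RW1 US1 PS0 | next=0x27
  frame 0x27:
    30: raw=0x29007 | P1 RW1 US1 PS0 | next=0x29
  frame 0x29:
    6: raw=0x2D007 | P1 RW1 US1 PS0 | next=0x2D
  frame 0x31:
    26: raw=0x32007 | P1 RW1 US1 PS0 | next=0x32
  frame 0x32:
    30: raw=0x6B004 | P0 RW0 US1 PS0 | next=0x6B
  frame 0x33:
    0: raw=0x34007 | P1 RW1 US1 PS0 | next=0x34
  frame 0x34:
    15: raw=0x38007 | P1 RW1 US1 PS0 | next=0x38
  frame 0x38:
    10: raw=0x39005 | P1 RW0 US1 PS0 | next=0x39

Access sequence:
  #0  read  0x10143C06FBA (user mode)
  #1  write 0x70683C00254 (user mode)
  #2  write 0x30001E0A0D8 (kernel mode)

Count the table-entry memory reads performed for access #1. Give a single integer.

Walk each access:
#0 VA=0x10143C06FBA (r,user):
  L0 @0x23[2] → 0x26007  P=1,RW=1,US=1,PS=0
  L1 @0x26[5] → 0x27007  P=1,RW=1,US=1,PS=0
  L2 @0x27[30] → 0x29007  P=1,RW=1,US=1,PS=0
  L3 @0x29[6] → 0x2D007  P=1,RW=1,US=1,PS=0
  ✓ 0x2DFBA  — 4 lookups
#1 VA=0x70683C00254 (w,user):
  L0 @0x23[14] → 0x31007  P=1,RW=1,US=1,PS=0
  L1 @0x31[26] → 0x32007  P=1,RW=1,US=1,PS=0
  L2 @0x32[30] → 0x6B004  P=0,RW=0,US=1,PS=0
  ⇒ fault: PAGE_NOT_PRESENT  — 3 lookups
#2 VA=0x30001E0A0D8 (w,kernel):
  L0 @0x23[6] → 0x33007  P=1,RW=1,US=1,PS=0
  L1 @0x33[0] → 0x34007  P=1,RW=1,US=1,PS=0
  L2 @0x34[15] → 0x38007  P=1,RW=1,US=1,PS=0
  L3 @0x38[10] → 0x39005  P=1,RW=0,US=1,PS=0
  ⇒ fault: PROTECTION_VIOLATION  — 4 lookups

Entries read for #1: 3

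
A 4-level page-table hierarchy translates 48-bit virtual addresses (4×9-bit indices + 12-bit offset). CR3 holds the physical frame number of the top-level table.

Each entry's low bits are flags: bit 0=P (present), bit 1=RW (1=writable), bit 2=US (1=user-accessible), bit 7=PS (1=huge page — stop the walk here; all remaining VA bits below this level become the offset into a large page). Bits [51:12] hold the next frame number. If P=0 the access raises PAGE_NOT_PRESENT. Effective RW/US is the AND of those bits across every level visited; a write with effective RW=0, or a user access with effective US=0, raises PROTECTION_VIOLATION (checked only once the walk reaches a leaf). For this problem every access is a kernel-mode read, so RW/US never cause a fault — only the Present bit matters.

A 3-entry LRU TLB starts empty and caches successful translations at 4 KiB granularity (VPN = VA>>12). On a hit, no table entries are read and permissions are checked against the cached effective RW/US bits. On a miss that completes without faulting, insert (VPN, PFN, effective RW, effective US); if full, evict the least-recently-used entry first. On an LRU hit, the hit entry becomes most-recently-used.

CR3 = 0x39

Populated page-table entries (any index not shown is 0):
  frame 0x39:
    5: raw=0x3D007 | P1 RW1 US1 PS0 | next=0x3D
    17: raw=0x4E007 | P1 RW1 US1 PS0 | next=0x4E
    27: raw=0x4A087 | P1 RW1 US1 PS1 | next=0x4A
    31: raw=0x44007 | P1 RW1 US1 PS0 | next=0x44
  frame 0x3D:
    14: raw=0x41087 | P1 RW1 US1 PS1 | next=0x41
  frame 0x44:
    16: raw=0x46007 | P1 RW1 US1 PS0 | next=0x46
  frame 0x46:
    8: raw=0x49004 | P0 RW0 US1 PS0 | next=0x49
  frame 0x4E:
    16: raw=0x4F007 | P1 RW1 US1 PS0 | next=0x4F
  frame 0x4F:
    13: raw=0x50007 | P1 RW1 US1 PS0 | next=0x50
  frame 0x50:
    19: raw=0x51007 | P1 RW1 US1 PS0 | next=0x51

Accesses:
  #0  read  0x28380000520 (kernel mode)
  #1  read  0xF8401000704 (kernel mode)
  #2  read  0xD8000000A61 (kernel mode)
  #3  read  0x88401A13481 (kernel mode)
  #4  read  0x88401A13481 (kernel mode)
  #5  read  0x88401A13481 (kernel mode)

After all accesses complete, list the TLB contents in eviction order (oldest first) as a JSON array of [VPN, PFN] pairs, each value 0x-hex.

Trace:
#0 VA=0x28380000520 (r,kernel):
  L0: frame=0x39 idx=5 entry=0x3D007 [P=1 RW=1 US=1 PS=0]
  L1: frame=0x3D idx=14 entry=0x41087 [P=1 RW=1 US=1 PS=1]
  → PA=0x41520 (huge @L1)  (2 entries read)
#1 VA=0xF8401000704 (r,kernel):
  L0: frame=0x39 idx=31 entry=0x44007 [P=1 RW=1 US=1 PS=0]
  L1: frame=0x44 idx=16 entry=0x46007 [P=1 RW=1 US=1 PS=0]
  L2: frame=0x46 idx=8 entry=0x49004 [P=0 RW=0 US=1 PS=0]
  ✗ PAGE_NOT_PRESENT  [3 reads]
#2 VA=0xD8000000A61 (r,kernel):
  L0: frame=0x39 idx=27 entry=0x4A087 [P=1 RW=1 US=1 PS=1]
  → PA=0x4AA61 (huge @L0)  (1 entries read)
#3 VA=0x88401A13481 (r,kernel):
  L0: frame=0x39 idx=17 entry=0x4E007 [P=1 RW=1 US=1 PS=0]
  L1: frame=0x4E idx=16 entry=0x4F007 [P=1 RW=1 US=1 PS=0]
  L2: frame=0x4F idx=13 entry=0x50007 [P=1 RW=1 US=1 PS=0]
  L3: frame=0x50 idx=19 entry=0x51007 [P=1 RW=1 US=1 PS=0]
  → PA=0x51481  (4 entries read)
#4 VA=0x88401A13481 (r,kernel):
  TLB hit vpn=0x88401A13 → PA=0x51481
#5 VA=0x88401A13481 (r,kernel):
  TLB hit vpn=0x88401A13 → PA=0x51481

TLB: [["0x28380000", "0x41"], ["0xD8000000", "0x4A"], ["0x88401A13", "0x51"]]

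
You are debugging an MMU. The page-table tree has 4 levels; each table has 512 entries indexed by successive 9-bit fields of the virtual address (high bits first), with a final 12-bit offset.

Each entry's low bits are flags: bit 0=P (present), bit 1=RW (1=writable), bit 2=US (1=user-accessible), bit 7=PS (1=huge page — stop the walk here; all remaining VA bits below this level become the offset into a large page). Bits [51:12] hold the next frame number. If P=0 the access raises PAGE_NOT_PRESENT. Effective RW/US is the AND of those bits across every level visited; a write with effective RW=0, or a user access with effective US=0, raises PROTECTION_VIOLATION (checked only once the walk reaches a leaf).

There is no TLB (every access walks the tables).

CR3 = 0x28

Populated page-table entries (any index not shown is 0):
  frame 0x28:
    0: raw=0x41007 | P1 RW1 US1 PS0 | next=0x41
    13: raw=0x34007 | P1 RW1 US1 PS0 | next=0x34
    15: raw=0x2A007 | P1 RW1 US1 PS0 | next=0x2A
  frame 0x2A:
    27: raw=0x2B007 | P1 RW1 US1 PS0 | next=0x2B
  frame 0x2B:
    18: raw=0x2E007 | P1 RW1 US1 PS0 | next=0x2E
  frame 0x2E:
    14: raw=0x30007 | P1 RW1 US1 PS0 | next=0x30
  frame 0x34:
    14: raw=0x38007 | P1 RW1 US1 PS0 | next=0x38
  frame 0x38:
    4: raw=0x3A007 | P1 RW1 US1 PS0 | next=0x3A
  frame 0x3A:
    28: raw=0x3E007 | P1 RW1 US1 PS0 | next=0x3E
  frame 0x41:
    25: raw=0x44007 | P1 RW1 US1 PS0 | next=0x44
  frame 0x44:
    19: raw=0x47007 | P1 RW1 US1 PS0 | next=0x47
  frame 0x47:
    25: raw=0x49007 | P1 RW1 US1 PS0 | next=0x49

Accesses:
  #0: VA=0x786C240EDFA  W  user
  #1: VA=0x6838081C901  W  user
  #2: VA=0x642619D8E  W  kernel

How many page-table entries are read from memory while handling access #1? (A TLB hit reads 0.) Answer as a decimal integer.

Per-access translation:
#0 VA=0x786C240EDFA (w,user):
  [0] read 0x28 idx=15: raw=0x2A007 flags P=1 W=1 U=1 S=0
  [1] read 0x2A idx=27: raw=0x2B007 flags P=1 W=1 U=1 S=0
  [2] read 0x2B idx=18: raw=0x2E007 flags P=1 W=1 U=1 S=0
  [3] read 0x2E idx=14: raw=0x30007 flags P=1 W=1 U=1 S=0
  ✓ 0x30DFA  — 4 lookups
#1 VA=0x6838081C901 (w,user):
  [0] read 0x28 idx=13: raw=0x34007 flags P=1 W=1 U=1 S=0
  [1] read 0x34 idx=14: raw=0x38007 flags P=1 W=1 U=1 S=0
  [2] read 0x38 idx=4: raw=0x3A007 flags P=1 W=1 U=1 S=0
  [3] read 0x3A idx=28: raw=0x3E007 flags P=1 W=1 U=1 S=0
  ✓ 0x3E901  — 4 lookups
#2 VA=0x642619D8E (w,kernel):
  [0] read 0x28 idx=0: raw=0x41007 flags P=1 W=1 U=1 S=0
  [1] read 0x41 idx=25: raw=0x44007 flags P=1 W=1 U=1 S=0
  [2] read 0x44 idx=19: raw=0x47007 flags P=1 W=1 U=1 S=0
  [3] read 0x47 idx=25: raw=0x49007 flags P=1 W=1 U=1 S=0
  ✓ 0x49D8E  — 4 lookups

Entries read for #1: 4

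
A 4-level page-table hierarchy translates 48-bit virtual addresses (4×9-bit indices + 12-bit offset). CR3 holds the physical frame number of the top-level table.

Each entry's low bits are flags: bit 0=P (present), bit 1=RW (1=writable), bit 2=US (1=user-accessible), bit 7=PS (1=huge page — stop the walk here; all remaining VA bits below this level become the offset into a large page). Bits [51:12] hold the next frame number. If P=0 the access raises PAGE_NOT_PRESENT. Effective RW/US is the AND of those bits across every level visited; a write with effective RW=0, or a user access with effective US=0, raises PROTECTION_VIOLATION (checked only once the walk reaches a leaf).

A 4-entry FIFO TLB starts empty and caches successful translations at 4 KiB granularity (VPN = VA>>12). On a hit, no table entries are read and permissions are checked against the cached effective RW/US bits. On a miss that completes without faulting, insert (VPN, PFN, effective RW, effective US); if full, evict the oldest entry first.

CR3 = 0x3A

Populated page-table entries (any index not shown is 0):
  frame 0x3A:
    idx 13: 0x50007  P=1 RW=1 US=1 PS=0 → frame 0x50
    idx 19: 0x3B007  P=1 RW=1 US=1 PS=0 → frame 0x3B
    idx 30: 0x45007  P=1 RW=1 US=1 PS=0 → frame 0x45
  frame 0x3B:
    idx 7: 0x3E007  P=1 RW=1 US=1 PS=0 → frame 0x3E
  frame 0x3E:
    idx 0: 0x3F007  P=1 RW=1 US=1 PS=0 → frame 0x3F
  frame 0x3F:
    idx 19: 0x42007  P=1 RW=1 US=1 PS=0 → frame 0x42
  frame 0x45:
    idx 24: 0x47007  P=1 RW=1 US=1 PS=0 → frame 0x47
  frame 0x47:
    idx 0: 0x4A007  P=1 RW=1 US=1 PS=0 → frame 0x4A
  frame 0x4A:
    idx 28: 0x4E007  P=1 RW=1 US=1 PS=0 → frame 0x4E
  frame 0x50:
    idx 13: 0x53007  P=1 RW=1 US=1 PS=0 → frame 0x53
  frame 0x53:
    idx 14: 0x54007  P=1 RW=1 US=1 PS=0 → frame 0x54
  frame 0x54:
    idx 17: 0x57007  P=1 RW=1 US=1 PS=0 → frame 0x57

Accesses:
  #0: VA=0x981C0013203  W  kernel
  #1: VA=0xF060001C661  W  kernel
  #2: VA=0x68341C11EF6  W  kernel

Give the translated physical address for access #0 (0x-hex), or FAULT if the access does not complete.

Trace:
#0 VA=0x981C0013203 (w,kernel):
  L0 @0x3A[19] → 0x3B007  P=1,RW=1,US=1,PS=0
  L1 @0x3B[7] → 0x3E007  P=1,RW=1,US=1,PS=0
  L2 @0x3E[0] → 0x3F007  P=1,RW=1,US=1,PS=0
  L3 @0x3F[19] → 0x42007  P=1,RW=1,US=1,PS=0
  ⇒ phys 0x42203  [4 reads]
#1 VA=0xF060001C661 (w,kernel):
  L0 @0x3A[30] → 0x45007  P=1,RW=1,US=1,PS=0
  L1 @0x45[24] → 0x47007  P=1,RW=1,US=1,PS=0
  L2 @0x47[0] → 0x4A007  P=1,RW=1,US=1,PS=0
  L3 @0x4A[28] → 0x4E007  P=1,RW=1,US=1,PS=0
  ⇒ phys 0x4E661  [4 reads]
#2 VA=0x68341C11EF6 (w,kernel):
  L0 @0x3A[13] → 0x50007  P=1,RW=1,US=1,PS=0
  L1 @0x50[13] → 0x53007  P=1,RW=1,US=1,PS=0
  L2 @0x53[14] → 0x54007  P=1,RW=1,US=1,PS=0
  L3 @0x54[17] → 0x57007  P=1,RW=1,US=1,PS=0
  ⇒ phys 0x57EF6  [4 reads]

Access #0 PA: 0x42203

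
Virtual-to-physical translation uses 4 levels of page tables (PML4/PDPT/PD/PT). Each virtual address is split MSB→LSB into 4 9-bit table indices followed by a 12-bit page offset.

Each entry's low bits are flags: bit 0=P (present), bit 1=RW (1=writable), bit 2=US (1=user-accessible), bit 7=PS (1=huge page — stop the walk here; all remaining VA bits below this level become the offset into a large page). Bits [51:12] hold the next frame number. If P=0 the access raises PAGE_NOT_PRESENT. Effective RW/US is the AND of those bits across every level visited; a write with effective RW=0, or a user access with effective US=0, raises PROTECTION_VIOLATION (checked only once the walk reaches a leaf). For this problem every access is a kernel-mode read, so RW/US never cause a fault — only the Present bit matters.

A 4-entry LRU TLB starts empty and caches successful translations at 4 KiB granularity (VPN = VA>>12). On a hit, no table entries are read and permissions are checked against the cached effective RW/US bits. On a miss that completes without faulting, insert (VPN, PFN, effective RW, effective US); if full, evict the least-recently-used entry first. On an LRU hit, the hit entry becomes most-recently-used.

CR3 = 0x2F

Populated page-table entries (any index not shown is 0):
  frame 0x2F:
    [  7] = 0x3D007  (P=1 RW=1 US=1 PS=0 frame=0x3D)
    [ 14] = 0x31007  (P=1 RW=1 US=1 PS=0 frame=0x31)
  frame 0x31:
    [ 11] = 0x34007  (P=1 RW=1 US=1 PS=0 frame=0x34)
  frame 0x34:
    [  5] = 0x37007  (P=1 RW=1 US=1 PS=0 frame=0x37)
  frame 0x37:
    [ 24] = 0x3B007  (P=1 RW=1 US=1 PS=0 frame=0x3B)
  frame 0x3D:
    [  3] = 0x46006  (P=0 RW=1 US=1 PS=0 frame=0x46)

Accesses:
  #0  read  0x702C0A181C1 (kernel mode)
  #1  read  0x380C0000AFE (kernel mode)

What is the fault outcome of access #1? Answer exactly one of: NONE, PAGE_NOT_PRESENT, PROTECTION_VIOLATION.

Trace:
#0 VA=0x702C0A181C1 (r,kernel):
  L0: frame=0x2F idx=14 entry=0x31007 [P=1 RW=1 US=1 PS=0]
  L1: frame=0x31 idx=11 entry=0x34007 [P=1 RW=1 US=1 PS=0]
  L2: frame=0x34 idx=5 entry=0x37007 [P=1 RW=1 US=1 PS=0]
  L3: frame=0x37 idx=24 entry=0x3B007 [P=1 RW=1 US=1 PS=0]
  → PA=0x3B1C1  (4 entries read)
#1 VA=0x380C0000AFE (r,kernel):
  L0: frame=0x2F idx=7 entry=0x3D007 [P=1 RW=1 US=1 PS=0]
  L1: frame=0x3D idx=3 entry=0x46006 [P=0 RW=1 US=1 PS=0]
  → PAGE_NOT_PRESENT  (2 entries read)

Access #1 fault: PAGE_NOT_PRESENT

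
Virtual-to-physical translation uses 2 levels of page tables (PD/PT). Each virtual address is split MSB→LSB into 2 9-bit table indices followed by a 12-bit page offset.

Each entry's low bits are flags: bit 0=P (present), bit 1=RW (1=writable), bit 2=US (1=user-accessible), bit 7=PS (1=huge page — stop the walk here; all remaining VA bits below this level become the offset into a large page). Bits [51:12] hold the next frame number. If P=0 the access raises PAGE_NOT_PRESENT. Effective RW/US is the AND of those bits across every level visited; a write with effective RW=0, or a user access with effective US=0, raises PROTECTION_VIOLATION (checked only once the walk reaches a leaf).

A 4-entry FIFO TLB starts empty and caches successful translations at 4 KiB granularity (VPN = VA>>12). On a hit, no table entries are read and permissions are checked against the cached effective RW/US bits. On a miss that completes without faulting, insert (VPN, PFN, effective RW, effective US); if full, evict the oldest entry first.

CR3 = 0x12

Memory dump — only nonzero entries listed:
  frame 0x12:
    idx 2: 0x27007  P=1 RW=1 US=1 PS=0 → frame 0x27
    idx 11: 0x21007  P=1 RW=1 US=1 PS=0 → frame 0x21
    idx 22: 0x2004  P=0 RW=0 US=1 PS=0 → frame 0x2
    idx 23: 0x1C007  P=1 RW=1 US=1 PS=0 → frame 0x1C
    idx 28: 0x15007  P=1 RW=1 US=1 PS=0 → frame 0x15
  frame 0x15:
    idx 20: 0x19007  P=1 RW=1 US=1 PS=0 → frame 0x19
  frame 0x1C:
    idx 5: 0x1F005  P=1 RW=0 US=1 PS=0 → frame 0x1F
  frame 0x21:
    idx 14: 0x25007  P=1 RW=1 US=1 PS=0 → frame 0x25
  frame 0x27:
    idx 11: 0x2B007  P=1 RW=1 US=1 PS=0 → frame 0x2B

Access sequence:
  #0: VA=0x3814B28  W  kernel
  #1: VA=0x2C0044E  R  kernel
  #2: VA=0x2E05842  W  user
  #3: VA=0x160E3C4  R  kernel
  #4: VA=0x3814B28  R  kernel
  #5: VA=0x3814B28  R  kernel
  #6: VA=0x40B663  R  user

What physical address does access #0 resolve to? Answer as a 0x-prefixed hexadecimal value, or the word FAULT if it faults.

Walk each access:
#0 VA=0x3814B28 (w,kernel):
  L0: frame=0x12 idx=28 entry=0x15007 [P=1 RW=1 US=1 PS=0]
  L1: frame=0x15 idx=20 entry=0x19007 [P=1 RW=1 US=1 PS=0]
  → PA=0x19B28  (2 entries read)
#1 VA=0x2C0044E (r,kernel):
  L0: frame=0x12 idx=22 entry=0x2004 [P=0 RW=0 US=1 PS=0]
  ⇒ fault: PAGE_NOT_PRESENT  — 1 lookups
#2 VA=0x2E05842 (w,user):
  L0: frame=0x12 idx=23 entry=0x1C007 [P=1 RW=1 US=1 PS=0]
  L1: frame=0x1C idx=5 entry=0x1F005 [P=1 RW=0 US=1 PS=0]
  ⇒ fault: PROTECTION_VIOLATION  — 2 lookups
#3 VA=0x160E3C4 (r,kernel):
  L0: frame=0x12 idx=11 entry=0x21007 [P=1 RW=1 US=1 PS=0]
  L1: frame=0x21 idx=14 entry=0x25007 [P=1 RW=1 US=1 PS=0]
  → PA=0x253C4  (2 entries read)
#4 VA=0x3814B28 (r,kernel):
  TLB hit vpn=0x3814 → PA=0x19B28
#5 VA=0x3814B28 (r,kernel):
  TLB hit vpn=0x3814 → PA=0x19B28
#6 VA=0x40B663 (r,user):
  L0: frame=0x12 idx=2 entry=0x27007 [P=1 RW=1 US=1 PS=0]
  L1: frame=0x27 idx=11 entry=0x2B007 [P=1 RW=1 US=1 PS=0]
  → PA=0x2B663  (2 entries read)

Access #0 PA: 0x19B28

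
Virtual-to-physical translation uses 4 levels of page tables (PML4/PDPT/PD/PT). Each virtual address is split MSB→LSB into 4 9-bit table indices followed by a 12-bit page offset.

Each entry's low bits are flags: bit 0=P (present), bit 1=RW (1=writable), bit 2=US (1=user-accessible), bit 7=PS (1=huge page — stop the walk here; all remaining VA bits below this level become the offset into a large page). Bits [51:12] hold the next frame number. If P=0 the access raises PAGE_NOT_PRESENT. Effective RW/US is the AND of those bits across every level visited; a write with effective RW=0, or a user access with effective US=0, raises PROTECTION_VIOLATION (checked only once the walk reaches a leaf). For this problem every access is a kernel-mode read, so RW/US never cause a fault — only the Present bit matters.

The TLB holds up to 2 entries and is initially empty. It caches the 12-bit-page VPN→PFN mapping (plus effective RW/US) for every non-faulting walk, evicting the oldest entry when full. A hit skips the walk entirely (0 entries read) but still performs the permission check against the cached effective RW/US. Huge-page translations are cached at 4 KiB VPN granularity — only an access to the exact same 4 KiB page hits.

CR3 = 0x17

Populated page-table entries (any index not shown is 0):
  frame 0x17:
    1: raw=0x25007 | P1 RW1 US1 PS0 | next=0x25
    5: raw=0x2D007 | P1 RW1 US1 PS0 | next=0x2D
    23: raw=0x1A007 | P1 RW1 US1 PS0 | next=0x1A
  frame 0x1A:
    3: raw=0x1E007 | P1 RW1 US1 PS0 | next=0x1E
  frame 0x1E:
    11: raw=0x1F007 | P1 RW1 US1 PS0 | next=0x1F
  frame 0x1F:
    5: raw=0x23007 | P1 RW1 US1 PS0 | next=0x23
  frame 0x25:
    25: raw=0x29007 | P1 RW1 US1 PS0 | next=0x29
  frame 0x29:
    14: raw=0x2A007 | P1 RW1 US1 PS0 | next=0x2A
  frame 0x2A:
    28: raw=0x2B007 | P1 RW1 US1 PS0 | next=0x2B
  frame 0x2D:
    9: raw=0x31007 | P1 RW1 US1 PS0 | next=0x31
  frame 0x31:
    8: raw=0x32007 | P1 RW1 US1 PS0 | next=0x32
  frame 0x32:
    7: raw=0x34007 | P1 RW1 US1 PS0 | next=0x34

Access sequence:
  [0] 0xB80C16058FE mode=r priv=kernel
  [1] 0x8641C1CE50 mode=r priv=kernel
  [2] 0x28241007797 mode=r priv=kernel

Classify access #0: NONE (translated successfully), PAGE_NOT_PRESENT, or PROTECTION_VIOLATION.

Walk each access:
#0 VA=0xB80C16058FE (r,kernel):
  L0 @0x17[23] → 0x1A007  P=1,RW=1,US=1,PS=0
  L1 @0x1A[3] → 0x1E007  P=1,RW=1,US=1,PS=0
  L2 @0x1E[11] → 0x1F007  P=1,RW=1,US=1,PS=0
  L3 @0x1F[5] → 0x23007  P=1,RW=1,US=1,PS=0
  ⇒ phys 0x238FE  [4 reads]
#1 VA=0x8641C1CE50 (r,kernel):
  L0 @0x17[1] → 0x25007  P=1,RW=1,US=1,PS=0
  L1 @0x25[25] → 0x29007  P=1,RW=1,US=1,PS=0
  L2 @0x29[14] → 0x2A007  P=1,RW=1,US=1,PS=0
  L3 @0x2A[28] → 0x2B007  P=1,RW=1,US=1,PS=0
  ⇒ phys 0x2BE50  [4 reads]
#2 VA=0x28241007797 (r,kernel):
  L0 @0x17[5] → 0x2D007  P=1,RW=1,US=1,PS=0
  L1 @0x2D[9] → 0x31007  P=1,RW=1,US=1,PS=0
  L2 @0x31[8] → 0x32007  P=1,RW=1,US=1,PS=0
  L3 @0x32[7] → 0x34007  P=1,RW=1,US=1,PS=0
  ⇒ phys 0x34797  [4 reads]

Access #0 fault: NONE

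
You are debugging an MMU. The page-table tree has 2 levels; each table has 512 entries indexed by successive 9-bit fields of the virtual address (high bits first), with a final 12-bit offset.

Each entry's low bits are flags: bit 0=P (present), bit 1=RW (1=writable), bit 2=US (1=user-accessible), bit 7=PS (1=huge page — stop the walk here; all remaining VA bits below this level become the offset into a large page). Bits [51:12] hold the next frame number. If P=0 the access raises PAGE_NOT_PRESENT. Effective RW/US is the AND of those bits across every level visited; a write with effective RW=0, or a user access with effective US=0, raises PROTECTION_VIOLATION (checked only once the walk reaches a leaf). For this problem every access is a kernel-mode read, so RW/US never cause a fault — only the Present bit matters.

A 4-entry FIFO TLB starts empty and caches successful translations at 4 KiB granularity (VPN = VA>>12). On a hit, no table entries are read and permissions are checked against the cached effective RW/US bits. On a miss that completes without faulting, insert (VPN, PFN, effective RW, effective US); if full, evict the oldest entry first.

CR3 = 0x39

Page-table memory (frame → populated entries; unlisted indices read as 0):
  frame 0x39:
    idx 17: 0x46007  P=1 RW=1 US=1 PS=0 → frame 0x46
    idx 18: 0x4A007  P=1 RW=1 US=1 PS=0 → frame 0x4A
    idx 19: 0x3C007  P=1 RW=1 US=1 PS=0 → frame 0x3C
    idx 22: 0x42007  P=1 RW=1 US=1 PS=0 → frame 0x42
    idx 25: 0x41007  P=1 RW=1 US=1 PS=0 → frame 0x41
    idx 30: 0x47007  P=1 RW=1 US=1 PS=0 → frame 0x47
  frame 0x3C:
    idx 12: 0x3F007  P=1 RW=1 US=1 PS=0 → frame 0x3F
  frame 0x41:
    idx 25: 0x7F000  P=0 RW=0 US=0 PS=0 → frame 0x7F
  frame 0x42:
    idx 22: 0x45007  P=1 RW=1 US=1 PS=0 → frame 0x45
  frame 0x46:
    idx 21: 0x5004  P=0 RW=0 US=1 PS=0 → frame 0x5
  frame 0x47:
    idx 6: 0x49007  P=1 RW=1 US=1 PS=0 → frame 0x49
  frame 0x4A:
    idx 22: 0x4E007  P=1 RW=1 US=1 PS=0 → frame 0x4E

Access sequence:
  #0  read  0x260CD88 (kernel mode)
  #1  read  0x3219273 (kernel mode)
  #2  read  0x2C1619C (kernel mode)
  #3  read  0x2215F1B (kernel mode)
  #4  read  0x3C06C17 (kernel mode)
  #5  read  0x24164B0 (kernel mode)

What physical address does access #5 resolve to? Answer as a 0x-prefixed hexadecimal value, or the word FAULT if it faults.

Trace:
#0 VA=0x260CD88 (r,kernel):
  L0: frame=0x39 idx=19 entry=0x3C007 [P=1 RW=1 US=1 PS=0]
  L1: frame=0x3C idx=12 entry=0x3F007 [P=1 RW=1 US=1 PS=0]
  ⇒ phys 0x3FD88  [2 reads]
#1 VA=0x3219273 (r,kernel):
  L0: frame=0x39 idx=25 entry=0x41007 [P=1 RW=1 US=1 PS=0]
  L1: frame=0x41 idx=25 entry=0x7F000 [P=0 RW=0 US=0 PS=0]
  → PAGE_NOT_PRESENT  (2 entries read)
#2 VA=0x2C1619C (r,kernel):
  L0: frame=0x39 idx=22 entry=0x42007 [P=1 RW=1 US=1 PS=0]
  L1: frame=0x42 idx=22 entry=0x45007 [P=1 RW=1 US=1 PS=0]
  ⇒ phys 0x4519C  [2 reads]
#3 VA=0x2215F1B (r,kernel):
  L0: frame=0x39 idx=17 entry=0x46007 [P=1 RW=1 US=1 PS=0]
  L1: frame=0x46 idx=21 entry=0x5004 [P=0 RW=0 US=1 PS=0]
  → PAGE_NOT_PRESENT  (2 entries read)
#4 VA=0x3C06C17 (r,kernel):
  L0: frame=0x39 idx=30 entry=0x47007 [P=1 RW=1 US=1 PS=0]
  L1: frame=0x47 idx=6 entry=0x49007 [P=1 RW=1 US=1 PS=0]
  ⇒ phys 0x49C17  [2 reads]
#5 VA=0x24164B0 (r,kernel):
  L0: frame=0x39 idx=18 entry=0x4A007 [P=1 RW=1 US=1 PS=0]
  L1: frame=0x4A idx=22 entry=0x4E007 [P=1 RW=1 US=1 PS=0]
  ⇒ phys 0x4E4B0  [2 reads]

Access #5 PA: 0x4E4B0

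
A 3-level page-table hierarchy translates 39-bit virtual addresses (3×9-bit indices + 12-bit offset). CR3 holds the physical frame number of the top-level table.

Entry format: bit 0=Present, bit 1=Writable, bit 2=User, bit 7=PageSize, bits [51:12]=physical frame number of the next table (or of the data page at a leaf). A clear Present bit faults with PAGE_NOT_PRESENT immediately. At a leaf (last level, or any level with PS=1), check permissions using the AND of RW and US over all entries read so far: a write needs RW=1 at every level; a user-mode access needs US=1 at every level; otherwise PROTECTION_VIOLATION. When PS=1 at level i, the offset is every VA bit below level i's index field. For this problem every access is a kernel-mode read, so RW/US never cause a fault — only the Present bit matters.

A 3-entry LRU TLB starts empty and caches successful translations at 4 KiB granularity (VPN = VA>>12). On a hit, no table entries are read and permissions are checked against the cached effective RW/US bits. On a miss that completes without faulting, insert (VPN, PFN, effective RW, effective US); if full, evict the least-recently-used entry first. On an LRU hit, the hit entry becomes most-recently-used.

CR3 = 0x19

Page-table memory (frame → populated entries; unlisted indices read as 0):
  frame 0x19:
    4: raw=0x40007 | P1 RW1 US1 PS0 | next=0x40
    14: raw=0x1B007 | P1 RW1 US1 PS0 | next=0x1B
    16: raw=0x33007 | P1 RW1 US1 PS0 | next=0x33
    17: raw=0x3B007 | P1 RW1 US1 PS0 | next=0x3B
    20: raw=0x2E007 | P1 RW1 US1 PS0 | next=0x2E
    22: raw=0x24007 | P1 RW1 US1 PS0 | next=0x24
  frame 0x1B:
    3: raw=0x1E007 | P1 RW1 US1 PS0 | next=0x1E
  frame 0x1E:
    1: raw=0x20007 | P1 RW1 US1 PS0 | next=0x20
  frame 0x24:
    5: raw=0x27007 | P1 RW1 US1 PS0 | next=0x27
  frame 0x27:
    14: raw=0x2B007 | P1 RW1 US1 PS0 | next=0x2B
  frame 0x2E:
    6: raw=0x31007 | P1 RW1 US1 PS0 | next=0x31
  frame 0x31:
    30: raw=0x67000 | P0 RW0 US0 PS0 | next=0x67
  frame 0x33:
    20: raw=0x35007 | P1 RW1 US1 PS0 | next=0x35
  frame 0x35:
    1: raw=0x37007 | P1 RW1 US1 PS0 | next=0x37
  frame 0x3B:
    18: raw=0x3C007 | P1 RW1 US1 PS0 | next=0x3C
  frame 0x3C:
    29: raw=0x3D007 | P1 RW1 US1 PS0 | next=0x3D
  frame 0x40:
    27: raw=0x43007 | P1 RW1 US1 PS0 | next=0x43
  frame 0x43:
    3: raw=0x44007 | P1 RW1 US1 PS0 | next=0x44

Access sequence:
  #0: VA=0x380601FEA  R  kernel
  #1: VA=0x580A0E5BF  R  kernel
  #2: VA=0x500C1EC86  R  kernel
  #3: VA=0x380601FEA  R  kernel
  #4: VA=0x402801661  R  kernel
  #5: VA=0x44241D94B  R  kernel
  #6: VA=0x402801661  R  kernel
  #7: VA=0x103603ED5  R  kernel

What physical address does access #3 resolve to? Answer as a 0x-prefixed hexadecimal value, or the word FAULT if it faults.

Trace:
#0 VA=0x380601FEA (r,kernel):
  L0 @0x19[14] → 0x1B007  P=1,RW=1,US=1,PS=0
  L1 @0x1B[3] → 0x1E007  P=1,RW=1,US=1,PS=0
  L2 @0x1E[1] → 0x20007  P=1,RW=1,US=1,PS=0
  → PA=0x20FEA  (3 entries read)
#1 VA=0x580A0E5BF (r,kernel):
  L0 @0x19[22] → 0x24007  P=1,RW=1,US=1,PS=0
  L1 @0x24[5] → 0x27007  P=1,RW=1,US=1,PS=0
  L2 @0x27[14] → 0x2B007  P=1,RW=1,US=1,PS=0
  → PA=0x2B5BF  (3 entries read)
#2 VA=0x500C1EC86 (r,kernel):
  L0 @0x19[20] → 0x2E007  P=1,RW=1,US=1,PS=0
  L1 @0x2E[6] → 0x31007  P=1,RW=1,US=1,PS=0
  L2 @0x31[30] → 0x67000  P=0,RW=0,US=0,PS=0
  ⇒ fault: PAGE_NOT_PRESENT  — 3 lookups
#3 VA=0x380601FEA (r,kernel):
  TLB hit vpn=0x380601 → PA=0x20FEA
#4 VA=0x402801661 (r,kernel):
  L0 @0x19[16] → 0x33007  P=1,RW=1,US=1,PS=0
  L1 @0x33[20] → 0x35007  P=1,RW=1,US=1,PS=0
  L2 @0x35[1] → 0x37007  P=1,RW=1,US=1,PS=0
  → PA=0x37661  (3 entries read)
#5 VA=0x44241D94B (r,kernel):
  L0 @0x19[17] → 0x3B007  P=1,RW=1,US=1,PS=0
  L1 @0x3B[18] → 0x3C007  P=1,RW=1,US=1,PS=0
  L2 @0x3C[29] → 0x3D007  P=1,RW=1,US=1,PS=0
  → PA=0x3D94B  (3 entries read)
#6 VA=0x402801661 (r,kernel):
  TLB hit vpn=0x402801 → PA=0x37661
#7 VA=0x103603ED5 (r,kernel):
  L0 @0x19[4] → 0x40007  P=1,RW=1,US=1,PS=0
  L1 @0x40[27] → 0x43007  P=1,RW=1,US=1,PS=0
  L2 @0x43[3] → 0x44007  P=1,RW=1,US=1,PS=0
  → PA=0x44ED5  (3 entries read)

Access #3 PA: 0x20FEA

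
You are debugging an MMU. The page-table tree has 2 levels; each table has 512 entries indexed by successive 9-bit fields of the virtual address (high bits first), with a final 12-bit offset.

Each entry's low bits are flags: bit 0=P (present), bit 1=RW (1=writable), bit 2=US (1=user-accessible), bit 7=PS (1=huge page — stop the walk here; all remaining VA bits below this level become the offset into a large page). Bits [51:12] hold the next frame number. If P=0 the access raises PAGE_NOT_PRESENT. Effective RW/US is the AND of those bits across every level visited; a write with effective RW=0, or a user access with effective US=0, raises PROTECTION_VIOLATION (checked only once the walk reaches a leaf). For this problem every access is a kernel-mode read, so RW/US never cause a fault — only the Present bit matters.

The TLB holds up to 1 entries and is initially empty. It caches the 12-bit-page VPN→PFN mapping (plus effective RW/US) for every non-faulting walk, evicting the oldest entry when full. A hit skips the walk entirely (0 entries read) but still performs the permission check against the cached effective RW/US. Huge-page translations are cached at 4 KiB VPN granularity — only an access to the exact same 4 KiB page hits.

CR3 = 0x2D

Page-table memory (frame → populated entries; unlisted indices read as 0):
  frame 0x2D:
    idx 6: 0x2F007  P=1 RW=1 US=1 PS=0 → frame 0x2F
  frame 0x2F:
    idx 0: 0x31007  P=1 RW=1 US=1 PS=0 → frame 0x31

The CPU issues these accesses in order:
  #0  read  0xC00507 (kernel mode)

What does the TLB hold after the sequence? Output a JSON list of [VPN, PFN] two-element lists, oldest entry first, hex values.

Trace:
#0 VA=0xC00507 (r,kernel):
  L0 @0x2D[6] → 0x2F007  P=1,RW=1,US=1,PS=0
  L1 @0x2F[0] → 0x31007  P=1,RW=1,US=1,PS=0
  ⇒ phys 0x31507  [2 reads]

TLB: [["0xC00", "0x31"]]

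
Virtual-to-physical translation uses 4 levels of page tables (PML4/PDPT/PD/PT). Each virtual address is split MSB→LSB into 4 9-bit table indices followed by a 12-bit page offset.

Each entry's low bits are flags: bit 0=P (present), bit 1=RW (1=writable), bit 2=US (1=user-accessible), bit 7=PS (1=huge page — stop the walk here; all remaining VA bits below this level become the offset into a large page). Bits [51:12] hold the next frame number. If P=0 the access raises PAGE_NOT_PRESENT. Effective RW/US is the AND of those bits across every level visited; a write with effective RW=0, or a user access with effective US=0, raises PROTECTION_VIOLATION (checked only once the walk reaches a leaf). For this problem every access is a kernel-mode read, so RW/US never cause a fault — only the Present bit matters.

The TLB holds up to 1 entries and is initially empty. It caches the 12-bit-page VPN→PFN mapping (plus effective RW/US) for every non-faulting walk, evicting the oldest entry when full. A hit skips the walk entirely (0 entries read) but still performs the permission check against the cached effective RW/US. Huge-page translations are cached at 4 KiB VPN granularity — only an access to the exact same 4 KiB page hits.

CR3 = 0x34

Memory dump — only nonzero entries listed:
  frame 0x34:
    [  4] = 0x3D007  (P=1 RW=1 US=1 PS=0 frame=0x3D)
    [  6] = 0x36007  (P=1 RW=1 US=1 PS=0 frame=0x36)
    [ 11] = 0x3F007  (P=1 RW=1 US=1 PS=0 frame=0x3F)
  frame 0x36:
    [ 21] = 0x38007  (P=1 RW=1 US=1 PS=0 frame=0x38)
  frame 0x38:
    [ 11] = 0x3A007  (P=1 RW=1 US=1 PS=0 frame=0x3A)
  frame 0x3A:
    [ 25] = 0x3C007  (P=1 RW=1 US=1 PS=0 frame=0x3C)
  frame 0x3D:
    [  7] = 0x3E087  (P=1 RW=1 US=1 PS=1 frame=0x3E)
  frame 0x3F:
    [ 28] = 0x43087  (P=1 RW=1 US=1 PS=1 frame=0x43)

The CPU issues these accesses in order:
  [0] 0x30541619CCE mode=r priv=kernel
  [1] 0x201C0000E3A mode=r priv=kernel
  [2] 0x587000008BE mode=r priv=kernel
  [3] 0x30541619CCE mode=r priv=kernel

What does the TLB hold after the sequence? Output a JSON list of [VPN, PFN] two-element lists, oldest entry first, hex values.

Trace:
#0 VA=0x30541619CCE (r,kernel):
  [0] read 0x34 idx=6: raw=0x36007 flags P=1 W=1 U=1 S=0
  [1] read 0x36 idx=21: raw=0x38007 flags P=1 W=1 U=1 S=0
  [2] read 0x38 idx=11: raw=0x3A007 flags P=1 W=1 U=1 S=0
  [3] read 0x3A idx=25: raw=0x3C007 flags P=1 W=1 U=1 S=0
  ✓ 0x3CCCE  — 4 lookups
#1 VA=0x201C0000E3A (r,kernel):
  [0] read 0x34 idx=4: raw=0x3D007 flags P=1 W=1 U=1 S=0
  [1] read 0x3D idx=7: raw=0x3E087 flags P=1 W=1 U=1 S=1
  ✓ 0x3EE3A (huge @L1)  — 2 lookups
#2 VA=0x587000008BE (r,kernel):
  [0] read 0x34 idx=11: raw=0x3F007 flags P=1 W=1 U=1 S=0
  [1] read 0x3F idx=28: raw=0x43087 flags P=1 W=1 U=1 S=1
  ✓ 0x438BE (huge @L1)  — 2 lookups
#3 VA=0x30541619CCE (r,kernel):
  [0] read 0x34 idx=6: raw=0x36007 flags P=1 W=1 U=1 S=0
  [1] read 0x36 idx=21: raw=0x38007 flags P=1 W=1 U=1 S=0
  [2] read 0x38 idx=11: raw=0x3A007 flags P=1 W=1 U=1 S=0
  [3] read 0x3A idx=25: raw=0x3C007 flags P=1 W=1 U=1 S=0
  ✓ 0x3CCCE  — 4 lookups

TLB: [["0x30541619", "0x3C"]]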